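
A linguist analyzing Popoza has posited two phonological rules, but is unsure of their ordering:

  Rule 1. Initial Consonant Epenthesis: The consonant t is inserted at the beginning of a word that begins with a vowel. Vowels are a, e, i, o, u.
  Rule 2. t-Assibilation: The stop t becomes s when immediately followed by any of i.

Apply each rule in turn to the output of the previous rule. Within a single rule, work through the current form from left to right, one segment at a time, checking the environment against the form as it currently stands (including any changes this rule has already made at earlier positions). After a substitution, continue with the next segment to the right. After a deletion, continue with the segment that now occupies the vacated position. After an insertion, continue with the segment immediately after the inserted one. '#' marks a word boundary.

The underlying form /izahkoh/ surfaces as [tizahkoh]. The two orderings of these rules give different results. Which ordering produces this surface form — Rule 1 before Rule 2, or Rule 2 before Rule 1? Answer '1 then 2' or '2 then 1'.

2 then 1

Order 1 then 2:
  1 Initial Consonant Epenthesis: [izahkoh] → [tizahkoh]
  2 t-Assibilation: [tizahkoh] → [sizahkoh]
  result: [sizahkoh]
Order 2 then 1:
  2 t-Assibilation: no change — [izahkoh]
  1 Initial Consonant Epenthesis: [izahkoh] → [tizahkoh]
  result: [tizahkoh]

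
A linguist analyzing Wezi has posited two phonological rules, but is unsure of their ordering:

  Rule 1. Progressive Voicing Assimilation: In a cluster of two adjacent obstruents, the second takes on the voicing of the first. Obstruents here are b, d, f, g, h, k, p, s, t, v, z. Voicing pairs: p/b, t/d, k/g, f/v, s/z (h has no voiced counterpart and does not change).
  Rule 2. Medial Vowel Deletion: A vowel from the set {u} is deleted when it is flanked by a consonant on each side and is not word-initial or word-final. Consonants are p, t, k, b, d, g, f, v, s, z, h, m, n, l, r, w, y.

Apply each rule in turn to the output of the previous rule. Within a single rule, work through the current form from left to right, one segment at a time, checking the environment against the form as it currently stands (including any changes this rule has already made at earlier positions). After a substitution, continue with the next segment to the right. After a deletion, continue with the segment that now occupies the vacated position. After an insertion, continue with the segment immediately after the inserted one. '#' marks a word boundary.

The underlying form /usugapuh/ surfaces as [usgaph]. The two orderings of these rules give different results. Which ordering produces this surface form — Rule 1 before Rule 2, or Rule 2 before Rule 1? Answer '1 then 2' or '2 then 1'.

1 then 2

Order 1 then 2:
  1 Progressive Voicing Assimilation: no change — [usugapuh]
  2 Medial Vowel Deletion: [usugapuh] → [usgaph]
  result: [usgaph]
Order 2 then 1:
  2 Medial Vowel Deletion: [usugapuh] → [usgaph]
  1 Progressive Voicing Assimilation: [usgaph] → [uskaph]
  result: [uskaph]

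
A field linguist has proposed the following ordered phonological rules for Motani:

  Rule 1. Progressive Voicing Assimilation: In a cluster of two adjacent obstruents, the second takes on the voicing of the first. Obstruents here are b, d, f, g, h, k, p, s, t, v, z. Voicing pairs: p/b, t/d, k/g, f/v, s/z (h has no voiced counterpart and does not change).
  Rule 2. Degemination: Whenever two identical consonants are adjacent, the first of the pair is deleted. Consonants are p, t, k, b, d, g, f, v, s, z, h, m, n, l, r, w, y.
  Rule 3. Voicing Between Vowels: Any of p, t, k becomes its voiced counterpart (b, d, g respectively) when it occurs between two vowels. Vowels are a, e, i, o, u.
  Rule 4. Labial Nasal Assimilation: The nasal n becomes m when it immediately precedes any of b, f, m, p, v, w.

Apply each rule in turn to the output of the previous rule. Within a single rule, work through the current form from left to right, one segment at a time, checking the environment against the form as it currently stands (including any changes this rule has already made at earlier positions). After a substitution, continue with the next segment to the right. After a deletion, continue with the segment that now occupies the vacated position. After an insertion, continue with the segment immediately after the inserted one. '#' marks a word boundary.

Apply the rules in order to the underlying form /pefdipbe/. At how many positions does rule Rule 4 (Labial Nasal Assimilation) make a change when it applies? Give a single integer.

0

Rule 1 Progressive Voicing Assimilation: [pefdipbe] → [peftippe]
Rule 2 Degemination: [peftippe] → [peftipe]
Rule 3 Voicing Between Vowels: [peftipe] → [peftibe]
Rule 4 Labial Nasal Assimilation: no change — [peftibe]
Rule Rule 4 changed 0 position(s).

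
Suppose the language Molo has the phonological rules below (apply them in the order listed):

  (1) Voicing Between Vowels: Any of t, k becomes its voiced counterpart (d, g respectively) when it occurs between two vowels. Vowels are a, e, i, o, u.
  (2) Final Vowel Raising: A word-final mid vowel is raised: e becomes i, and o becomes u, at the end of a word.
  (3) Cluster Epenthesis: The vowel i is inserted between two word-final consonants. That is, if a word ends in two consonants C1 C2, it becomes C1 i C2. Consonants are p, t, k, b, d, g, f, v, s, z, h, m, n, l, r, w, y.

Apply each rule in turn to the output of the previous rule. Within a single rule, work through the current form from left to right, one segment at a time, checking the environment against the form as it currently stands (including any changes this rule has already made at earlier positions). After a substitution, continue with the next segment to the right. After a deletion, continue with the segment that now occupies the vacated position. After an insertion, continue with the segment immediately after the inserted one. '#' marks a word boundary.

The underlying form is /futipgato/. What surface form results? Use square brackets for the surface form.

[fudipgadu]

(1) Voicing Between Vowels: [futipgato] → [fudipgado]
(2) Final Vowel Raising: [fudipgado] → [fudipgadu]
(3) Cluster Epenthesis: no change — [fudipgadu]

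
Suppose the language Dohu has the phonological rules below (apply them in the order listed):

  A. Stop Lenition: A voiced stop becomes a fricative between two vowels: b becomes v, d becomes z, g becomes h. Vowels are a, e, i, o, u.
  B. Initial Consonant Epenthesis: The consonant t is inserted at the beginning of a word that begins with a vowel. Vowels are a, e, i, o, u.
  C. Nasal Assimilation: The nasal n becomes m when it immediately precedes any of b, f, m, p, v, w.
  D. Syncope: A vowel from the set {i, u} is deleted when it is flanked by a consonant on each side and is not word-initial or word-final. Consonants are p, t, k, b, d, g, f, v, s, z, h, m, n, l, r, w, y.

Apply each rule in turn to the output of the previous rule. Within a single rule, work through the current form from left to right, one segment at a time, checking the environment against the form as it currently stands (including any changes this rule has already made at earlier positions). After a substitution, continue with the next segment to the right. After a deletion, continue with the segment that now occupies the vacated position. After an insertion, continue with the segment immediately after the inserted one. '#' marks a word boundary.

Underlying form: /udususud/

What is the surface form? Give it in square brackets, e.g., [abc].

[tzssd]

A Stop Lenition: [udususud] → [uzususud]
B Initial Consonant Epenthesis: [uzususud] → [tuzususud]
C Nasal Assimilation: no change — [tuzususud]
D Syncope: [tuzususud] → [tzssd]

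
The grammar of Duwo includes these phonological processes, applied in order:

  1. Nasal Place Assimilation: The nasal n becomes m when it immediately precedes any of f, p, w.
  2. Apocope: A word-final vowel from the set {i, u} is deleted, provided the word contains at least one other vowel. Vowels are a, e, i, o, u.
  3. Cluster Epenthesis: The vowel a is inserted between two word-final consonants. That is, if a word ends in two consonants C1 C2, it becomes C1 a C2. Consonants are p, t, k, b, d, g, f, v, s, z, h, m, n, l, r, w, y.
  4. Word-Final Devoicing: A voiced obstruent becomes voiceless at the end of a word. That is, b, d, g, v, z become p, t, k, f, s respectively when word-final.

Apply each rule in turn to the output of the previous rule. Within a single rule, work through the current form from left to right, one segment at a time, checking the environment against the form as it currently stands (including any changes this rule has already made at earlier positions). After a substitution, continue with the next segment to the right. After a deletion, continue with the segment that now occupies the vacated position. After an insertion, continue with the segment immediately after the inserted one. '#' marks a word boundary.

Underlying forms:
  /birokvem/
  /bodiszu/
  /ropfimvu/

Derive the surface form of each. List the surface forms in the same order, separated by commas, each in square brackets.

[birokvem], [bodisas], [ropfimaf]

/birokvem/:
  1 Nasal Place Assimilation: no change — [birokvem]
  2 Apocope: no change — [birokvem]
  3 Cluster Epenthesis: no change — [birokvem]
  4 Word-Final Devoicing: no change — [birokvem]
/bodiszu/:
  1 Nasal Place Assimilation: no change — [bodiszu]
  2 Apocope: [bodiszu] → [bodisz]
  3 Cluster Epenthesis: [bodisz] → [bodisaz]
  4 Word-Final Devoicing: [bodisaz] → [bodisas]
/ropfimvu/:
  1 Nasal Place Assimilation: no change — [ropfimvu]
  2 Apocope: [ropfimvu] → [ropfimv]
  3 Cluster Epenthesis: [ropfimv] → [ropfimav]
  4 Word-Final Devoicing: [ropfimav] → [ropfimaf]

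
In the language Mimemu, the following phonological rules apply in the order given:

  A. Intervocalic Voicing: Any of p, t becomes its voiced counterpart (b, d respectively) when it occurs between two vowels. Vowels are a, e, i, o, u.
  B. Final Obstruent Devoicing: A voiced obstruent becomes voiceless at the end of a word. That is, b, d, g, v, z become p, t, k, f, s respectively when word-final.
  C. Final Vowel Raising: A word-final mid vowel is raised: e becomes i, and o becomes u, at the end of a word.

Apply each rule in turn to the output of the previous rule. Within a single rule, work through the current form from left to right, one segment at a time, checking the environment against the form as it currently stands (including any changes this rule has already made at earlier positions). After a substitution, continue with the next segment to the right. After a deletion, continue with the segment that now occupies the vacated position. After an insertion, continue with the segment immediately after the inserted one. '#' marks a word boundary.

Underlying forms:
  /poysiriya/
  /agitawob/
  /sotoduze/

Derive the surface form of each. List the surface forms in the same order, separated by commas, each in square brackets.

[poysiriya], [agidawop], [sododuzi]

/poysiriya/:
  A Intervocalic Voicing: no change — [poysiriya]
  B Final Obstruent Devoicing: no change — [poysiriya]
  C Final Vowel Raising: no change — [poysiriya]
/agitawob/:
  A Intervocalic Voicing: [agitawob] → [agidawob]
  B Final Obstruent Devoicing: [agidawob] → [agidawop]
  C Final Vowel Raising: no change — [agidawop]
/sotoduze/:
  A Intervocalic Voicing: [sotoduze] → [sododuze]
  B Final Obstruent Devoicing: no change — [sododuze]
  C Final Vowel Raising: [sododuze] → [sododuzi]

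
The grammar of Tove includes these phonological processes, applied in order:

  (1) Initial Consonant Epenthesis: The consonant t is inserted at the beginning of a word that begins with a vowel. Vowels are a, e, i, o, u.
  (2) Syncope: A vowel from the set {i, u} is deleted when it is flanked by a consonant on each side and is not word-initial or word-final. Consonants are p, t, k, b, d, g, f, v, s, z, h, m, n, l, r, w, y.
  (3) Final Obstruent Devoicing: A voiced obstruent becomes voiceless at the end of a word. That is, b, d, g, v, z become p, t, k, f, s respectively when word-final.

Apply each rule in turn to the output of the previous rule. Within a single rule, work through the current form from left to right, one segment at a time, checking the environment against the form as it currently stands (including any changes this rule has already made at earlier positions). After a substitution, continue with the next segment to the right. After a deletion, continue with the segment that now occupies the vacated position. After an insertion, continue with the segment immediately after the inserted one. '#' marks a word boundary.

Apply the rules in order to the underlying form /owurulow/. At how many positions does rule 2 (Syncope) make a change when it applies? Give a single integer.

2

(1) Initial Consonant Epenthesis: [owurulow] → [towurulow]
(2) Syncope: [towurulow] → [towrlow]
(3) Final Obstruent Devoicing: no change — [towrlow]
Rule 2 changed 2 position(s).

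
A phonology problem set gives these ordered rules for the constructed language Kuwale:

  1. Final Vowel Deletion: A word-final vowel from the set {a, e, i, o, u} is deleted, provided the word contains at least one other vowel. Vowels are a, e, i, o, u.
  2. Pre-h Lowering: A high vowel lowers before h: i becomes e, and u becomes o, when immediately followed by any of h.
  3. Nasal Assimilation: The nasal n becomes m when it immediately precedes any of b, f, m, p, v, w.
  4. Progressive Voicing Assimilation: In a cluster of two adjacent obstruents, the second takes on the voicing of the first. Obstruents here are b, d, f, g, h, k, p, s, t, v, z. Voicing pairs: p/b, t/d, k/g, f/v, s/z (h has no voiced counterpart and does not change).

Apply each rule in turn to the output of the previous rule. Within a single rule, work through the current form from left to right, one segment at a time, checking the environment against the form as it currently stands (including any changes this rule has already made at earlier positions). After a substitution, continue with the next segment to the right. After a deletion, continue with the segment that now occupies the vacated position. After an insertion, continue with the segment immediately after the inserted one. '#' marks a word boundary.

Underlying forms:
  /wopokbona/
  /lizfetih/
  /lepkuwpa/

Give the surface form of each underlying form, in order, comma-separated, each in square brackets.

[wopokpon], [lizveteh], [lepkuwp]

/wopokbona/:
  1 Final Vowel Deletion: [wopokbona] → [wopokbon]
  2 Pre-h Lowering: no change — [wopokbon]
  3 Nasal Assimilation: no change — [wopokbon]
  4 Progressive Voicing Assimilation: [wopokbon] → [wopokpon]
/lizfetih/:
  1 Final Vowel Deletion: no change — [lizfetih]
  2 Pre-h Lowering: [lizfetih] → [lizfeteh]
  3 Nasal Assimilation: no change — [lizfeteh]
  4 Progressive Voicing Assimilation: [lizfeteh] → [lizveteh]
/lepkuwpa/:
  1 Final Vowel Deletion: [lepkuwpa] → [lepkuwp]
  2 Pre-h Lowering: no change — [lepkuwp]
  3 Nasal Assimilation: no change — [lepkuwp]
  4 Progressive Voicing Assimilation: no change — [lepkuwp]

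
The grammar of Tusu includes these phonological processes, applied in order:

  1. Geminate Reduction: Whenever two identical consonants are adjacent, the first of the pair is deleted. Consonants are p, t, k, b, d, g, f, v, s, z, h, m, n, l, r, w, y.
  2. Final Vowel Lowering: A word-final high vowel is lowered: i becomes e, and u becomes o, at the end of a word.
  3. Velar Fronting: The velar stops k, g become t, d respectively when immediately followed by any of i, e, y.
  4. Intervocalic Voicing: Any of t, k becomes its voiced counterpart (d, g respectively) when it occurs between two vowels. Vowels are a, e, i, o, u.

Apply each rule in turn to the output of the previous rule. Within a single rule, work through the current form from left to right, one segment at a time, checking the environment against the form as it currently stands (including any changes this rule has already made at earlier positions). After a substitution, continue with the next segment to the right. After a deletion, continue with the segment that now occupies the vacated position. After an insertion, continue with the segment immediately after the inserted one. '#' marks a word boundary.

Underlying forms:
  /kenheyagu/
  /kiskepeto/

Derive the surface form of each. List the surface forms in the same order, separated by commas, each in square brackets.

[tenheyago], [tistepedo]

/kenheyagu/:
  1 Geminate Reduction: no change — [kenheyagu]
  2 Final Vowel Lowering: [kenheyagu] → [kenheyago]
  3 Velar Fronting: [kenheyago] → [tenheyago]
  4 Intervocalic Voicing: no change — [tenheyago]
/kiskepeto/:
  1 Geminate Reduction: no change — [kiskepeto]
  2 Final Vowel Lowering: no change — [kiskepeto]
  3 Velar Fronting: [kiskepeto] → [tistepeto]
  4 Intervocalic Voicing: [tistepeto] → [tistepedo]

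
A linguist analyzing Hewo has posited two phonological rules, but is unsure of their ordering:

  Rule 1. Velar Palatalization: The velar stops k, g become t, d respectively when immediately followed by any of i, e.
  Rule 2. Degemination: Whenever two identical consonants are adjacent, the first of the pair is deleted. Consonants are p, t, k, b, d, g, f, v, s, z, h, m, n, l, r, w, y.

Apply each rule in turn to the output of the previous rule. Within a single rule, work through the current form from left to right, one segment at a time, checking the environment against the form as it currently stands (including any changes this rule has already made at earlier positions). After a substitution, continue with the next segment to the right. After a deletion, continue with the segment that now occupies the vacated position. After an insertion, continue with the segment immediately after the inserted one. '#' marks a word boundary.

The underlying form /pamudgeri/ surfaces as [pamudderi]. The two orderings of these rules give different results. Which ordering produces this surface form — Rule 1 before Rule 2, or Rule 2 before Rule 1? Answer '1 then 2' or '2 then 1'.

2 then 1

Order 1 then 2:
  1 Velar Palatalization: [pamudgeri] → [pamudderi]
  2 Degemination: [pamudderi] → [pamuderi]
  result: [pamuderi]
Order 2 then 1:
  2 Degemination: no change — [pamudgeri]
  1 Velar Palatalization: [pamudgeri] → [pamudderi]
  result: [pamudderi]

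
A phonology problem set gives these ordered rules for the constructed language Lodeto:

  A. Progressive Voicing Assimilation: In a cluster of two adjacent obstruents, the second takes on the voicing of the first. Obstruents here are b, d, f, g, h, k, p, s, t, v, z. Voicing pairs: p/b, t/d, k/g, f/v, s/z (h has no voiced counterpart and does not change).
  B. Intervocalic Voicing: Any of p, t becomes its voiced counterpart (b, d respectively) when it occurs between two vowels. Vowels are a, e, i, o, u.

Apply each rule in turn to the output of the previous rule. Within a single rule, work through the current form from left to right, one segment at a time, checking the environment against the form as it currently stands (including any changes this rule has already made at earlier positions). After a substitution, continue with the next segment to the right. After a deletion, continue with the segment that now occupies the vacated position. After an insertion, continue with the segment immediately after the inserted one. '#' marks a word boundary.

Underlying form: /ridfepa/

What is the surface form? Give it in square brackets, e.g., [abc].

A Progressive Voicing Assimilation: [ridfepa] → [ridvepa]
B Intervocalic Voicing: [ridvepa] → [ridveba]

[ridveba]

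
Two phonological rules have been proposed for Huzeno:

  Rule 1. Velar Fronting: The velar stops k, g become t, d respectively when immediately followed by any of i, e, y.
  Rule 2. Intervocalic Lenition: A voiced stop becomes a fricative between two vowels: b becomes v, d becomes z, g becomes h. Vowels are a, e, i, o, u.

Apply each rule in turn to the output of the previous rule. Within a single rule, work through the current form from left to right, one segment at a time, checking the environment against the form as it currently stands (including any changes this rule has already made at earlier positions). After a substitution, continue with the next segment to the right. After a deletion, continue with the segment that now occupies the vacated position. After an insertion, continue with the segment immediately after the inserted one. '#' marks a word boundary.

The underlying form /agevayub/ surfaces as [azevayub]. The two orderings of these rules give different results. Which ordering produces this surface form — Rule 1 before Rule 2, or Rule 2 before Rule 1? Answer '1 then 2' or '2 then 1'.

1 then 2

Order 1 then 2:
  1 Velar Fronting: [agevayub] → [adevayub]
  2 Intervocalic Lenition: [adevayub] → [azevayub]
  result: [azevayub]
Order 2 then 1:
  2 Intervocalic Lenition: [agevayub] → [ahevayub]
  1 Velar Fronting: no change — [ahevayub]
  result: [ahevayub]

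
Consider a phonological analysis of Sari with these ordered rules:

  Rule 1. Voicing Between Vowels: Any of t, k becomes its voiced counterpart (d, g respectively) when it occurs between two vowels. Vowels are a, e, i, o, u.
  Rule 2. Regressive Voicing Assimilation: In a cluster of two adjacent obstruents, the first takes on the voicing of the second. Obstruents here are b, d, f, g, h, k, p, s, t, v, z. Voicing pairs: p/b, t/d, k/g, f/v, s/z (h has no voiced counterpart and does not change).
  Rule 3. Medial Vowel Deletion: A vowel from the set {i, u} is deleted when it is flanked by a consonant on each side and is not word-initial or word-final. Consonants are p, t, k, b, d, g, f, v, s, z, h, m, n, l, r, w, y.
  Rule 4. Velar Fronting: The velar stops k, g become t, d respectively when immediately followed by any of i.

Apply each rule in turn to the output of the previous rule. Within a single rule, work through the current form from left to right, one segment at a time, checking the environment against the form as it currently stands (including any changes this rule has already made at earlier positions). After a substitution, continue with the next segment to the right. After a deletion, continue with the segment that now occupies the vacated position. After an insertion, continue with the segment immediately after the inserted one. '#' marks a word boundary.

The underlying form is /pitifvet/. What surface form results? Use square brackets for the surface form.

Rule 1 Voicing Between Vowels: [pitifvet] → [pidifvet]
Rule 2 Regressive Voicing Assimilation: [pidifvet] → [pidivvet]
Rule 3 Medial Vowel Deletion: [pidivvet] → [pdvvet]
Rule 4 Velar Fronting: no change — [pdvvet]

[pdvvet]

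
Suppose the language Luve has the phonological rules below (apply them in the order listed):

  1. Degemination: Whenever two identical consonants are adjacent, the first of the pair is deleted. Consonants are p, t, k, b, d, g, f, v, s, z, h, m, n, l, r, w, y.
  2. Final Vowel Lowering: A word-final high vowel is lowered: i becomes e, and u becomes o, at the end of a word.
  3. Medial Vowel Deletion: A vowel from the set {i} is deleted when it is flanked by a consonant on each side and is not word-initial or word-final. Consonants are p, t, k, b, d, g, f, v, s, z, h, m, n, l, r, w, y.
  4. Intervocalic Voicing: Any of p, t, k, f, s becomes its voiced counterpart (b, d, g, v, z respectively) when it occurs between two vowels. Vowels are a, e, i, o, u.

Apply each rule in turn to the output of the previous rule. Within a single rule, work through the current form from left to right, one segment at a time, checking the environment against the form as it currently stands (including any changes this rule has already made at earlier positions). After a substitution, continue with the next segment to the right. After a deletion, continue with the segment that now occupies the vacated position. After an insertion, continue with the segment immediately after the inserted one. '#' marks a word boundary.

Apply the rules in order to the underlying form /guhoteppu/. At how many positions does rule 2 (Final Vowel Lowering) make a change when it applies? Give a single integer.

1 Degemination: [guhoteppu] → [guhotepu]
2 Final Vowel Lowering: [guhotepu] → [guhotepo]
3 Medial Vowel Deletion: no change — [guhotepo]
4 Intervocalic Voicing: [guhotepo] → [guhodebo]
Rule 2 changed 1 position(s).

1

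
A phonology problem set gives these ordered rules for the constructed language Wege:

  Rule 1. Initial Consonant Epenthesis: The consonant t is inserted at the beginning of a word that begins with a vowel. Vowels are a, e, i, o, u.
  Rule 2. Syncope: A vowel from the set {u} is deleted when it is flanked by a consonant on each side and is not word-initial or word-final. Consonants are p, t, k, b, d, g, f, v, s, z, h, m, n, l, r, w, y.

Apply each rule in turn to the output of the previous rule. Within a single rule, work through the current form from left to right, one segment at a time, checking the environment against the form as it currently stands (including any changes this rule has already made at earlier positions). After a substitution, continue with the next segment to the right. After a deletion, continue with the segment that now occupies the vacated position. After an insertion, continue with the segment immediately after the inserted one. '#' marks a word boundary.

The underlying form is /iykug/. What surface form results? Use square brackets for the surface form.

Rule 1 Initial Consonant Epenthesis: [iykug] → [tiykug]
Rule 2 Syncope: [tiykug] → [tiykg]

[tiykg]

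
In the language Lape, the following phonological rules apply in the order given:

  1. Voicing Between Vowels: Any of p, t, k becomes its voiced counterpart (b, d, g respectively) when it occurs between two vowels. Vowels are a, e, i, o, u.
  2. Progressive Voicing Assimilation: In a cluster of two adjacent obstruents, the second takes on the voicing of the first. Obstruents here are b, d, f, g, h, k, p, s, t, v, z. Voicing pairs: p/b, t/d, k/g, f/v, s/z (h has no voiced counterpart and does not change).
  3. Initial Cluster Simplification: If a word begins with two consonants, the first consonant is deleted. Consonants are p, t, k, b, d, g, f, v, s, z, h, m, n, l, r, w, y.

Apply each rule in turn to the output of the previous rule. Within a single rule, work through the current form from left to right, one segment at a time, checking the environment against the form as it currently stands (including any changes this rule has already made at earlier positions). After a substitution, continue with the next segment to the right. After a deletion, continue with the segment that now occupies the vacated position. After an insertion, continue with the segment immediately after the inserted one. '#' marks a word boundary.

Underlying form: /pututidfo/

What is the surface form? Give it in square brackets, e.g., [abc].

1 Voicing Between Vowels: [pututidfo] → [pududidfo]
2 Progressive Voicing Assimilation: [pududidfo] → [pududidvo]
3 Initial Cluster Simplification: no change — [pududidvo]

[pududidvo]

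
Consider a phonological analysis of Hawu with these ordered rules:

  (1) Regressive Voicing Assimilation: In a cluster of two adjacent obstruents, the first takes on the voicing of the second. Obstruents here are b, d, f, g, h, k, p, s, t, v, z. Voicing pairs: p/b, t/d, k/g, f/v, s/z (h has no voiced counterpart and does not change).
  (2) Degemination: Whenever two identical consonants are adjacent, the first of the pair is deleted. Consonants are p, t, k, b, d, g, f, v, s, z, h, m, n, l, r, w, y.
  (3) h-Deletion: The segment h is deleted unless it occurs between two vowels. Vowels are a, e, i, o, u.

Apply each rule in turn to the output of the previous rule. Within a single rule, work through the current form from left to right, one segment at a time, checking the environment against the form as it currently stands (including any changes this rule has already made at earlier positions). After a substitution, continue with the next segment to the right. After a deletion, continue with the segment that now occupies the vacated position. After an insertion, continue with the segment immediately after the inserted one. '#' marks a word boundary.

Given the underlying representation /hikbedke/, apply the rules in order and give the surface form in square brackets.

(1) Regressive Voicing Assimilation: [hikbedke] → [higbetke]
(2) Degemination: no change — [higbetke]
(3) h-Deletion: [higbetke] → [igbetke]

[igbetke]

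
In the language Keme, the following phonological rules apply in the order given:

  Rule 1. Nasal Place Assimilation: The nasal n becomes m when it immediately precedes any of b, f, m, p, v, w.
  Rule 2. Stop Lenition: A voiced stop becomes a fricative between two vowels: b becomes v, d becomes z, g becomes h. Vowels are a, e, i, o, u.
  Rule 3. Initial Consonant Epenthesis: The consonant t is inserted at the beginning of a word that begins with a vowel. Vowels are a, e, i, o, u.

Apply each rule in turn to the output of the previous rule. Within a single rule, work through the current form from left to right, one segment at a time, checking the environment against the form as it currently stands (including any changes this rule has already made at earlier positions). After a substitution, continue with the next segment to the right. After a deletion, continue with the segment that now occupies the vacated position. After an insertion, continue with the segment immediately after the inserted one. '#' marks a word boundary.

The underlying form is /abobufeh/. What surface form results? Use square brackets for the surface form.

Rule 1 Nasal Place Assimilation: no change — [abobufeh]
Rule 2 Stop Lenition: [abobufeh] → [avovufeh]
Rule 3 Initial Consonant Epenthesis: [avovufeh] → [tavovufeh]

[tavovufeh]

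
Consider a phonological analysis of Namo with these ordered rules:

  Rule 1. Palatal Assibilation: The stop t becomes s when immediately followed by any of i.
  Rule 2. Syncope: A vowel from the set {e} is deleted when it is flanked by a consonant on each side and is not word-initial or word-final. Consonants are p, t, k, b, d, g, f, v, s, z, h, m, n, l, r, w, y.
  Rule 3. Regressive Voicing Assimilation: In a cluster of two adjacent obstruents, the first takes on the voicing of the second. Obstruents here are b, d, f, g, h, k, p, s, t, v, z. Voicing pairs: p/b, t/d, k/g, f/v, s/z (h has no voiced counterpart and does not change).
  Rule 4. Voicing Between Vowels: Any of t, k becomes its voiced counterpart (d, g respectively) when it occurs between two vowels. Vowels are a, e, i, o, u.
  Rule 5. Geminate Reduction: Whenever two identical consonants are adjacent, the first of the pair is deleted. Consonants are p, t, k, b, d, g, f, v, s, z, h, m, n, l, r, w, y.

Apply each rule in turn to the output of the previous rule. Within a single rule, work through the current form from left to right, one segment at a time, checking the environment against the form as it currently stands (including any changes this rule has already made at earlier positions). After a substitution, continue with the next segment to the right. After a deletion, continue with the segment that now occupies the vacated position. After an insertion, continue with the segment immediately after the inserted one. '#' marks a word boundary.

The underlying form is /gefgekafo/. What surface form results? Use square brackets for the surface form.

Rule 1 Palatal Assibilation: no change — [gefgekafo]
Rule 2 Syncope: [gefgekafo] → [gfgkafo]
Rule 3 Regressive Voicing Assimilation: [gfgkafo] → [kvkkafo]
Rule 4 Voicing Between Vowels: no change — [kvkkafo]
Rule 5 Geminate Reduction: [kvkkafo] → [kvkafo]

[kvkafo]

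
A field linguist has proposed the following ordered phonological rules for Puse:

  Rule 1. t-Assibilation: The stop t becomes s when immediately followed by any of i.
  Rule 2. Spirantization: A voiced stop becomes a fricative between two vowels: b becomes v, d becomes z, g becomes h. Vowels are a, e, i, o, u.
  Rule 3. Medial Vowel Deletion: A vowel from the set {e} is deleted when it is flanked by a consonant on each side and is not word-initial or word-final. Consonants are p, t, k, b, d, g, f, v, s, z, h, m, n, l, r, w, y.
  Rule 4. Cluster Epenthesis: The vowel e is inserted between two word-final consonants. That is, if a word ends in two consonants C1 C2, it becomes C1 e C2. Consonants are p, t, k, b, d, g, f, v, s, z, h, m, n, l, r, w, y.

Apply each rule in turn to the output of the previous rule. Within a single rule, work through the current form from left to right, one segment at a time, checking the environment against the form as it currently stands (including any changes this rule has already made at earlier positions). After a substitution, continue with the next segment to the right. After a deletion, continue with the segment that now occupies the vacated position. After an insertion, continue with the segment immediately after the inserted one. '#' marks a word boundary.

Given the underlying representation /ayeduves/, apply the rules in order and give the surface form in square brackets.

Rule 1 t-Assibilation: no change — [ayeduves]
Rule 2 Spirantization: [ayeduves] → [ayezuves]
Rule 3 Medial Vowel Deletion: [ayezuves] → [ayzuvs]
Rule 4 Cluster Epenthesis: [ayzuvs] → [ayzuves]

[ayzuves]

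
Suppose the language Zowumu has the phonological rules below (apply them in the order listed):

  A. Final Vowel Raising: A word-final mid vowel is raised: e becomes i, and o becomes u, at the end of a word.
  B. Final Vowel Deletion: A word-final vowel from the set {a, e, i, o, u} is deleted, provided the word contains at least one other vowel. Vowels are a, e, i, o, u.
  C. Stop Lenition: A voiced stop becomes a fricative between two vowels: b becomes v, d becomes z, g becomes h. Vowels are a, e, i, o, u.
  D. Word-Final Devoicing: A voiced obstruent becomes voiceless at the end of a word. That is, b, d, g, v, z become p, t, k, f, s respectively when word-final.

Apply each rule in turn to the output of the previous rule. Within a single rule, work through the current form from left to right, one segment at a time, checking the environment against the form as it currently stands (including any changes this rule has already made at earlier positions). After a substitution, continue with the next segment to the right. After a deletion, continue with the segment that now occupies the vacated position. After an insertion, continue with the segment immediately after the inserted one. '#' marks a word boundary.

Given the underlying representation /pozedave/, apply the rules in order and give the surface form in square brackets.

[pozezaf]

A Final Vowel Raising: [pozedave] → [pozedavi]
B Final Vowel Deletion: [pozedavi] → [pozedav]
C Stop Lenition: [pozedav] → [pozezav]
D Word-Final Devoicing: [pozezav] → [pozezaf]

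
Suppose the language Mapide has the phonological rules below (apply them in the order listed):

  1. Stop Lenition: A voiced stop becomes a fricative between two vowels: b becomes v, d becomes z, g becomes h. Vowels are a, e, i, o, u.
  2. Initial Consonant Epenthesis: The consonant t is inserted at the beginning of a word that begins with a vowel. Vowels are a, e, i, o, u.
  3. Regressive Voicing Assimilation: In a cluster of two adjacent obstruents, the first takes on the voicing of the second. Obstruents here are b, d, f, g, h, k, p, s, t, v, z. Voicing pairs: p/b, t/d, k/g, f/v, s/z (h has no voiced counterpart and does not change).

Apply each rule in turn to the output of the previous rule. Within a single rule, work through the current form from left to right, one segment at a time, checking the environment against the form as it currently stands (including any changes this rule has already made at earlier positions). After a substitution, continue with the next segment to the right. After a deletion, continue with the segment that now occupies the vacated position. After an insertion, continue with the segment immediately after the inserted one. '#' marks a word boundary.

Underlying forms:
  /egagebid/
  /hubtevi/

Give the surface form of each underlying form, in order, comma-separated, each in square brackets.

[tehahevid], [huptevi]

/egagebid/:
  1 Stop Lenition: [egagebid] → [ehahevid]
  2 Initial Consonant Epenthesis: [ehahevid] → [tehahevid]
  3 Regressive Voicing Assimilation: no change — [tehahevid]
/hubtevi/:
  1 Stop Lenition: no change — [hubtevi]
  2 Initial Consonant Epenthesis: no change — [hubtevi]
  3 Regressive Voicing Assimilation: [hubtevi] → [huptevi]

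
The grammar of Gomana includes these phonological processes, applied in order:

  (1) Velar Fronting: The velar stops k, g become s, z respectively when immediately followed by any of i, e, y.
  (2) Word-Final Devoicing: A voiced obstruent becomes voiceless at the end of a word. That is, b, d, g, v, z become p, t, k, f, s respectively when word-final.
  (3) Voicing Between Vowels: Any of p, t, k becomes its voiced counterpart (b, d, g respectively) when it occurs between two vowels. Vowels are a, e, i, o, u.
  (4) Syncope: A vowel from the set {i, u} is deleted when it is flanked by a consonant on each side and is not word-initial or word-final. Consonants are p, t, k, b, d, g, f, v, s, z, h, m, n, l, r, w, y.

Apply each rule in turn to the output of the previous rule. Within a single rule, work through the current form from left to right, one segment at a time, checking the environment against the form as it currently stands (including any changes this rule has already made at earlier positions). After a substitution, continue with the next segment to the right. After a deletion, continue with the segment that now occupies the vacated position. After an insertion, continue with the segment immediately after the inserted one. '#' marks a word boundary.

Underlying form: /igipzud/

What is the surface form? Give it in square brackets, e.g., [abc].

(1) Velar Fronting: [igipzud] → [izipzud]
(2) Word-Final Devoicing: [izipzud] → [izipzut]
(3) Voicing Between Vowels: no change — [izipzut]
(4) Syncope: [izipzut] → [izpzt]

[izpzt]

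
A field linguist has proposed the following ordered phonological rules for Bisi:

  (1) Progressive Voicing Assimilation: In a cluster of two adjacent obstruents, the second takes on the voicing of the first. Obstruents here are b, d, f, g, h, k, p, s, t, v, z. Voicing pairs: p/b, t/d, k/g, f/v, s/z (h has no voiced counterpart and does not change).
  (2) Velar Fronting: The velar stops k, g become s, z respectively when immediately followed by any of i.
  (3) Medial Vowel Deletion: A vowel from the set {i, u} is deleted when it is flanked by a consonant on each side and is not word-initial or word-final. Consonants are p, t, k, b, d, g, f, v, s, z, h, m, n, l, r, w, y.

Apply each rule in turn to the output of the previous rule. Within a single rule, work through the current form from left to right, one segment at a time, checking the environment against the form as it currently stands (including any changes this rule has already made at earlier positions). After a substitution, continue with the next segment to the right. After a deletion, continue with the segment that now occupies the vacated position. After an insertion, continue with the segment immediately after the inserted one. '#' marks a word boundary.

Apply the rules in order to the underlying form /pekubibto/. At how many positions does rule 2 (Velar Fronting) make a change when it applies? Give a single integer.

(1) Progressive Voicing Assimilation: [pekubibto] → [pekubibdo]
(2) Velar Fronting: no change — [pekubibdo]
(3) Medial Vowel Deletion: [pekubibdo] → [pekbbdo]
Rule 2 changed 0 position(s).

0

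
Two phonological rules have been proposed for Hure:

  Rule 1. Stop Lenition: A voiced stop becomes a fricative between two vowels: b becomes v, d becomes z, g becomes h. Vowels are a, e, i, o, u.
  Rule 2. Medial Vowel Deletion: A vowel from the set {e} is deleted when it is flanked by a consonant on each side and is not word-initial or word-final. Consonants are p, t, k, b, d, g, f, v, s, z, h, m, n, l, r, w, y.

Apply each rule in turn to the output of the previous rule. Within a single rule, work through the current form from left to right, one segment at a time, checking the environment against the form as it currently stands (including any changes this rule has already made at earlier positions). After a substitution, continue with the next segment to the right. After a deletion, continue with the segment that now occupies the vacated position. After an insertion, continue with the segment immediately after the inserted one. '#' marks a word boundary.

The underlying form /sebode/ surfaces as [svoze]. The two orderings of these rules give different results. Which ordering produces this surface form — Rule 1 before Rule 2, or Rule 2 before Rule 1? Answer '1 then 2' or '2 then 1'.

Order 1 then 2:
  1 Stop Lenition: [sebode] → [sevoze]
  2 Medial Vowel Deletion: [sevoze] → [svoze]
  result: [svoze]
Order 2 then 1:
  2 Medial Vowel Deletion: [sebode] → [sbode]
  1 Stop Lenition: [sbode] → [sboze]
  result: [sboze]

1 then 2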